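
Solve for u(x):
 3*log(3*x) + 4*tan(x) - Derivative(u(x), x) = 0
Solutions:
 u(x) = C1 + 3*x*log(x) - 3*x + 3*x*log(3) - 4*log(cos(x))


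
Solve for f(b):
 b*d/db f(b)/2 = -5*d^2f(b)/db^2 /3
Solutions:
 f(b) = C1 + C2*erf(sqrt(15)*b/10)


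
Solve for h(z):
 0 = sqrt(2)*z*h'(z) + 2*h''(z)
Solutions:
 h(z) = C1 + C2*erf(2^(1/4)*z/2)


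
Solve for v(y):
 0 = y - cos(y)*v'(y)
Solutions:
 v(y) = C1 + Integral(y/cos(y), y)


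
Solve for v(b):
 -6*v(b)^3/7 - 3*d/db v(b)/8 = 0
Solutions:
 v(b) = -sqrt(14)*sqrt(-1/(C1 - 16*b))/2
 v(b) = sqrt(14)*sqrt(-1/(C1 - 16*b))/2


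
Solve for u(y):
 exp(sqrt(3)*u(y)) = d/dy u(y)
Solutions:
 u(y) = sqrt(3)*(2*log(-1/(C1 + y)) - log(3))/6


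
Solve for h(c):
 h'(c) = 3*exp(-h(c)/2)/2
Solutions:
 h(c) = 2*log(C1 + 3*c/4)


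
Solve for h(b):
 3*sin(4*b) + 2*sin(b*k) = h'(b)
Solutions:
 h(b) = C1 - 3*cos(4*b)/4 - 2*cos(b*k)/k


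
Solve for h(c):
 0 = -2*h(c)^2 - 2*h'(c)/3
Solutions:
 h(c) = 1/(C1 + 3*c)


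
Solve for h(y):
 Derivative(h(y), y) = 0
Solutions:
 h(y) = C1


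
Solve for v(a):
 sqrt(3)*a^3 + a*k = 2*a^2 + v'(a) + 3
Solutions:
 v(a) = C1 + sqrt(3)*a^4/4 - 2*a^3/3 + a^2*k/2 - 3*a


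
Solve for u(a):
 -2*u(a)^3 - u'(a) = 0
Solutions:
 u(a) = -sqrt(2)*sqrt(-1/(C1 - 2*a))/2
 u(a) = sqrt(2)*sqrt(-1/(C1 - 2*a))/2


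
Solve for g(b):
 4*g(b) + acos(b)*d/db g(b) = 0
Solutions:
 g(b) = C1*exp(-4*Integral(1/acos(b), b))


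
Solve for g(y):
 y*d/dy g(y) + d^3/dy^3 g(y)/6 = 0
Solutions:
 g(y) = C1 + Integral(C2*airyai(-6^(1/3)*y) + C3*airybi(-6^(1/3)*y), y)


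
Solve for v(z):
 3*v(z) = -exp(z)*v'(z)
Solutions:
 v(z) = C1*exp(3*exp(-z))


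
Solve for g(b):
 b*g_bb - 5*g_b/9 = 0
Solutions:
 g(b) = C1 + C2*b^(14/9)


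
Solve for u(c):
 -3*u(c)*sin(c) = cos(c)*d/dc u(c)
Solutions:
 u(c) = C1*cos(c)^3


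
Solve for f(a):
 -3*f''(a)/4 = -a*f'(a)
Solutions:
 f(a) = C1 + C2*erfi(sqrt(6)*a/3)


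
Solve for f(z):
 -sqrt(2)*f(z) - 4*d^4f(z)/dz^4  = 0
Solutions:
 f(z) = (C1*sin(2^(1/8)*z/2) + C2*cos(2^(1/8)*z/2))*exp(-2^(1/8)*z/2) + (C3*sin(2^(1/8)*z/2) + C4*cos(2^(1/8)*z/2))*exp(2^(1/8)*z/2)


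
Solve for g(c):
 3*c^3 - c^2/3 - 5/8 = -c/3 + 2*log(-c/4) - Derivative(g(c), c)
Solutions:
 g(c) = C1 - 3*c^4/4 + c^3/9 - c^2/6 + 2*c*log(-c) + c*(-4*log(2) - 11/8)


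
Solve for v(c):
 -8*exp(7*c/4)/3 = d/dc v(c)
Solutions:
 v(c) = C1 - 32*exp(7*c/4)/21


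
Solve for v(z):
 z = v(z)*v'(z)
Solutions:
 v(z) = -sqrt(C1 + z^2)
 v(z) = sqrt(C1 + z^2)


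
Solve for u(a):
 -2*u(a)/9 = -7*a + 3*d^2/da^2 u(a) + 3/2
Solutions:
 u(a) = C1*sin(sqrt(6)*a/9) + C2*cos(sqrt(6)*a/9) + 63*a/2 - 27/4


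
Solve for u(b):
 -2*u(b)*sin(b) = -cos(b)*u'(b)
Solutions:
 u(b) = C1/cos(b)^2


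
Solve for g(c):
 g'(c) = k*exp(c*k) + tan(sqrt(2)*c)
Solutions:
 g(c) = C1 + k*Piecewise((exp(c*k)/k, Ne(k, 0)), (c, True)) - sqrt(2)*log(cos(sqrt(2)*c))/2


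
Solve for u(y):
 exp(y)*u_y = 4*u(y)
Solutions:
 u(y) = C1*exp(-4*exp(-y))


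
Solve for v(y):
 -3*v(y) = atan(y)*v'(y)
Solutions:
 v(y) = C1*exp(-3*Integral(1/atan(y), y))


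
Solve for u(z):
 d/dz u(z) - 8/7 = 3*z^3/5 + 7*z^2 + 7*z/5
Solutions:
 u(z) = C1 + 3*z^4/20 + 7*z^3/3 + 7*z^2/10 + 8*z/7


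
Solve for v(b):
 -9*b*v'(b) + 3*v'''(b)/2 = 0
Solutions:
 v(b) = C1 + Integral(C2*airyai(6^(1/3)*b) + C3*airybi(6^(1/3)*b), b)


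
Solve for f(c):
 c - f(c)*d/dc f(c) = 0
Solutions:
 f(c) = -sqrt(C1 + c^2)
 f(c) = sqrt(C1 + c^2)


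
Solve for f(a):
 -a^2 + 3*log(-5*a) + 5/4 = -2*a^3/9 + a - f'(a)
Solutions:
 f(a) = C1 - a^4/18 + a^3/3 + a^2/2 - 3*a*log(-a) + a*(7/4 - 3*log(5))


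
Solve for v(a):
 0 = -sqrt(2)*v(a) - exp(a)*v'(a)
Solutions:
 v(a) = C1*exp(sqrt(2)*exp(-a))


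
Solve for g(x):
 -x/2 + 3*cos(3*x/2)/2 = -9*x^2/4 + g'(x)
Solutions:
 g(x) = C1 + 3*x^3/4 - x^2/4 + sin(3*x/2)


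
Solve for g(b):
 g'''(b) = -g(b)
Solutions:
 g(b) = C3*exp(-b) + (C1*sin(sqrt(3)*b/2) + C2*cos(sqrt(3)*b/2))*exp(b/2)


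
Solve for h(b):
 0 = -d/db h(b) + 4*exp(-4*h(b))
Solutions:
 h(b) = log(-I*(C1 + 16*b)^(1/4))
 h(b) = log(I*(C1 + 16*b)^(1/4))
 h(b) = log(-(C1 + 16*b)^(1/4))
 h(b) = log(C1 + 16*b)/4


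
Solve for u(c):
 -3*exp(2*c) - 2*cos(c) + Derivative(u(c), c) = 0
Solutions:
 u(c) = C1 + 3*exp(2*c)/2 + 2*sin(c)


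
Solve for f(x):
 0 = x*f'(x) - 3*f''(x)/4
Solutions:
 f(x) = C1 + C2*erfi(sqrt(6)*x/3)


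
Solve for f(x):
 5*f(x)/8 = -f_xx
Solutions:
 f(x) = C1*sin(sqrt(10)*x/4) + C2*cos(sqrt(10)*x/4)


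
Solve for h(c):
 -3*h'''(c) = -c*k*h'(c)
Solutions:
 h(c) = C1 + Integral(C2*airyai(3^(2/3)*c*k^(1/3)/3) + C3*airybi(3^(2/3)*c*k^(1/3)/3), c)


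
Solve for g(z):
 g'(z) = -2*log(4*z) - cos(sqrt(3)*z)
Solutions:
 g(z) = C1 - 2*z*log(z) - 4*z*log(2) + 2*z - sqrt(3)*sin(sqrt(3)*z)/3


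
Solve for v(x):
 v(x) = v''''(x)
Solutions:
 v(x) = C1*exp(-x) + C2*exp(x) + C3*sin(x) + C4*cos(x)


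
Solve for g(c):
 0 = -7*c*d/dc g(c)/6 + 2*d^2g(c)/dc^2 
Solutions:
 g(c) = C1 + C2*erfi(sqrt(42)*c/12)


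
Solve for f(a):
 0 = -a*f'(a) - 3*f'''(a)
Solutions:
 f(a) = C1 + Integral(C2*airyai(-3^(2/3)*a/3) + C3*airybi(-3^(2/3)*a/3), a)


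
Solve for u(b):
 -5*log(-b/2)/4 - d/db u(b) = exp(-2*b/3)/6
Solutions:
 u(b) = C1 - 5*b*log(-b)/4 + 5*b*(log(2) + 1)/4 + exp(-2*b/3)/4


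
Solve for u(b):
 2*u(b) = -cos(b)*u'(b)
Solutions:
 u(b) = C1*(sin(b) - 1)/(sin(b) + 1)


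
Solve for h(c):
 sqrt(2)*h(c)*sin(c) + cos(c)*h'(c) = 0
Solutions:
 h(c) = C1*cos(c)^(sqrt(2))


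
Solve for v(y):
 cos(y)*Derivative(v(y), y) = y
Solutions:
 v(y) = C1 + Integral(y/cos(y), y)


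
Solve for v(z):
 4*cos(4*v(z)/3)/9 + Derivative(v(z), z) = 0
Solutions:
 4*z/9 - 3*log(sin(4*v(z)/3) - 1)/8 + 3*log(sin(4*v(z)/3) + 1)/8 = C1


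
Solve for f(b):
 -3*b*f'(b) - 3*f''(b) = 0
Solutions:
 f(b) = C1 + C2*erf(sqrt(2)*b/2)


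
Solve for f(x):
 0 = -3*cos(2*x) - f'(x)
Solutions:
 f(x) = C1 - 3*sin(2*x)/2


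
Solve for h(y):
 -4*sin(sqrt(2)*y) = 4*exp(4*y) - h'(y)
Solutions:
 h(y) = C1 + exp(4*y) - 2*sqrt(2)*cos(sqrt(2)*y)


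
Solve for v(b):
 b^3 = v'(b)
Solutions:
 v(b) = C1 + b^4/4


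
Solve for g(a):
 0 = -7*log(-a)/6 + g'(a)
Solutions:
 g(a) = C1 + 7*a*log(-a)/6 - 7*a/6


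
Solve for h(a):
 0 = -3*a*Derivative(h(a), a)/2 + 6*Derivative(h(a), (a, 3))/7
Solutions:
 h(a) = C1 + Integral(C2*airyai(14^(1/3)*a/2) + C3*airybi(14^(1/3)*a/2), a)


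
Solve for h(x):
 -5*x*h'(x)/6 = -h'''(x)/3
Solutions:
 h(x) = C1 + Integral(C2*airyai(2^(2/3)*5^(1/3)*x/2) + C3*airybi(2^(2/3)*5^(1/3)*x/2), x)


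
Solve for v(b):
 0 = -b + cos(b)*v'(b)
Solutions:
 v(b) = C1 + Integral(b/cos(b), b)


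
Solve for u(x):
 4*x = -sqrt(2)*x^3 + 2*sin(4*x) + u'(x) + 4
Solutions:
 u(x) = C1 + sqrt(2)*x^4/4 + 2*x^2 - 4*x + cos(4*x)/2


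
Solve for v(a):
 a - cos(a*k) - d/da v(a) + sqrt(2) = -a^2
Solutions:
 v(a) = C1 + a^3/3 + a^2/2 + sqrt(2)*a - sin(a*k)/k


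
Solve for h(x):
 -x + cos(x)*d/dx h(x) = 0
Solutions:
 h(x) = C1 + Integral(x/cos(x), x)


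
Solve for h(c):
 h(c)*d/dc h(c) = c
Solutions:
 h(c) = -sqrt(C1 + c^2)
 h(c) = sqrt(C1 + c^2)


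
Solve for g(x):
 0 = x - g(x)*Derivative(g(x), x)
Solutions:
 g(x) = -sqrt(C1 + x^2)
 g(x) = sqrt(C1 + x^2)


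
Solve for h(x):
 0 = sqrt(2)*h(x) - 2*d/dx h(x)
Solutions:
 h(x) = C1*exp(sqrt(2)*x/2)


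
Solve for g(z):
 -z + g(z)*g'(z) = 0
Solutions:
 g(z) = -sqrt(C1 + z^2)
 g(z) = sqrt(C1 + z^2)


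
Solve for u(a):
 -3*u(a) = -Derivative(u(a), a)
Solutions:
 u(a) = C1*exp(3*a)


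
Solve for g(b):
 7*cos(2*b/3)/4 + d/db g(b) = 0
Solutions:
 g(b) = C1 - 21*sin(2*b/3)/8


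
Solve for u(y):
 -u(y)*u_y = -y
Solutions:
 u(y) = -sqrt(C1 + y^2)
 u(y) = sqrt(C1 + y^2)


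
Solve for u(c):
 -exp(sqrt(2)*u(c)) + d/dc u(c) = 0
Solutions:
 u(c) = sqrt(2)*(2*log(-1/(C1 + c)) - log(2))/4


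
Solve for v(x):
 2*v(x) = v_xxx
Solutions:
 v(x) = C3*exp(2^(1/3)*x) + (C1*sin(2^(1/3)*sqrt(3)*x/2) + C2*cos(2^(1/3)*sqrt(3)*x/2))*exp(-2^(1/3)*x/2)


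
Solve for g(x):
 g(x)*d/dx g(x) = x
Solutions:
 g(x) = -sqrt(C1 + x^2)
 g(x) = sqrt(C1 + x^2)


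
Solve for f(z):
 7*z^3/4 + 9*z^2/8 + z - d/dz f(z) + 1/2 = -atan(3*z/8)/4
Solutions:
 f(z) = C1 + 7*z^4/16 + 3*z^3/8 + z^2/2 + z*atan(3*z/8)/4 + z/2 - log(9*z^2 + 64)/3


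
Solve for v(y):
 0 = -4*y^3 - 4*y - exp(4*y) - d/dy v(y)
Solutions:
 v(y) = C1 - y^4 - 2*y^2 - exp(4*y)/4


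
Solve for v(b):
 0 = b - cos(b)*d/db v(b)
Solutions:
 v(b) = C1 + Integral(b/cos(b), b)


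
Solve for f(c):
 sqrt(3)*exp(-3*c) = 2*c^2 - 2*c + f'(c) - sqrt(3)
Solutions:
 f(c) = C1 - 2*c^3/3 + c^2 + sqrt(3)*c - sqrt(3)*exp(-3*c)/3


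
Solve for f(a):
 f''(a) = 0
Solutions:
 f(a) = C1 + C2*a


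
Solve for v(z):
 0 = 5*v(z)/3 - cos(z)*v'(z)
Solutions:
 v(z) = C1*(sin(z) + 1)^(5/6)/(sin(z) - 1)^(5/6)


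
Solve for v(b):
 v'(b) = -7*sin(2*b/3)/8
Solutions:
 v(b) = C1 + 21*cos(2*b/3)/16


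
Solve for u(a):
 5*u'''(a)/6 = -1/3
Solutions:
 u(a) = C1 + C2*a + C3*a^2 - a^3/15


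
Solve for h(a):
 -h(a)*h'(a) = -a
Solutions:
 h(a) = -sqrt(C1 + a^2)
 h(a) = sqrt(C1 + a^2)


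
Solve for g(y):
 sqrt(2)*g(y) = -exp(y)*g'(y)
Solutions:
 g(y) = C1*exp(sqrt(2)*exp(-y))


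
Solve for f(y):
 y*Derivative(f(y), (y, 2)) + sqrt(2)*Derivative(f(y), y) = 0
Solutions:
 f(y) = C1 + C2*y^(1 - sqrt(2))


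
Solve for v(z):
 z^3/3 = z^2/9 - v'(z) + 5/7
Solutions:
 v(z) = C1 - z^4/12 + z^3/27 + 5*z/7


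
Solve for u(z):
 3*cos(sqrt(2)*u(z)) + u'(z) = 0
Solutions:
 u(z) = sqrt(2)*(pi - asin((exp(2*sqrt(2)*C1) + exp(6*sqrt(2)*z))/(exp(2*sqrt(2)*C1) - exp(6*sqrt(2)*z))))/2
 u(z) = sqrt(2)*asin((exp(2*sqrt(2)*C1) + exp(6*sqrt(2)*z))/(exp(2*sqrt(2)*C1) - exp(6*sqrt(2)*z)))/2


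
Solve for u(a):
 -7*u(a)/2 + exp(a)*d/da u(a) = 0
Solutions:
 u(a) = C1*exp(-7*exp(-a)/2)


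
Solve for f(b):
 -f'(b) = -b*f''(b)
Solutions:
 f(b) = C1 + C2*b^2


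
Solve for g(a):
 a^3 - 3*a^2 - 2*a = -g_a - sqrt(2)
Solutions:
 g(a) = C1 - a^4/4 + a^3 + a^2 - sqrt(2)*a


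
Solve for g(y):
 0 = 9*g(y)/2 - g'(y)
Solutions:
 g(y) = C1*exp(9*y/2)


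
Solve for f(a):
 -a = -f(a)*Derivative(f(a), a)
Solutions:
 f(a) = -sqrt(C1 + a^2)
 f(a) = sqrt(C1 + a^2)


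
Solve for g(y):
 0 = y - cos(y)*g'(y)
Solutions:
 g(y) = C1 + Integral(y/cos(y), y)


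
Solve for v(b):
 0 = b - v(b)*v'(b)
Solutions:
 v(b) = -sqrt(C1 + b^2)
 v(b) = sqrt(C1 + b^2)


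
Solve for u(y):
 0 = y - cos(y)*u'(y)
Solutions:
 u(y) = C1 + Integral(y/cos(y), y)


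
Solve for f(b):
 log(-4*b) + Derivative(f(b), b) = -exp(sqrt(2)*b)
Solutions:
 f(b) = C1 - b*log(-b) + b*(1 - 2*log(2)) - sqrt(2)*exp(sqrt(2)*b)/2


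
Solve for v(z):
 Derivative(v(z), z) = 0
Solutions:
 v(z) = C1


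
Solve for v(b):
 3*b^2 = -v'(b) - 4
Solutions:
 v(b) = C1 - b^3 - 4*b


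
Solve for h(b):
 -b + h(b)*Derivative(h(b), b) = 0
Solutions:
 h(b) = -sqrt(C1 + b^2)
 h(b) = sqrt(C1 + b^2)


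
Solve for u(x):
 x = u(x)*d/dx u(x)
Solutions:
 u(x) = -sqrt(C1 + x^2)
 u(x) = sqrt(C1 + x^2)


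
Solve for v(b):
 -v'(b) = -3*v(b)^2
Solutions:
 v(b) = -1/(C1 + 3*b)


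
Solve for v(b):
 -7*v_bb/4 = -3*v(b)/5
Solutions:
 v(b) = C1*exp(-2*sqrt(105)*b/35) + C2*exp(2*sqrt(105)*b/35)


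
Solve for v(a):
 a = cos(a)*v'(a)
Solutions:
 v(a) = C1 + Integral(a/cos(a), a)


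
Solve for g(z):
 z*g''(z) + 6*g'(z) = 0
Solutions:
 g(z) = C1 + C2/z^5


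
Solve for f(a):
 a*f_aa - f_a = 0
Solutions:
 f(a) = C1 + C2*a^2


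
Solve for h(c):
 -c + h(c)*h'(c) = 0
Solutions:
 h(c) = -sqrt(C1 + c^2)
 h(c) = sqrt(C1 + c^2)


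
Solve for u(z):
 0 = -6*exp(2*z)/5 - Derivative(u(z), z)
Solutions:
 u(z) = C1 - 3*exp(2*z)/5


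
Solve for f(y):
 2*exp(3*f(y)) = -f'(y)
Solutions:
 f(y) = log((-3^(2/3) - 3*3^(1/6)*I)*(1/(C1 + 2*y))^(1/3)/6)
 f(y) = log((-3^(2/3) + 3*3^(1/6)*I)*(1/(C1 + 2*y))^(1/3)/6)
 f(y) = log(1/(C1 + 6*y))/3


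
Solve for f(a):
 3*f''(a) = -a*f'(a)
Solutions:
 f(a) = C1 + C2*erf(sqrt(6)*a/6)


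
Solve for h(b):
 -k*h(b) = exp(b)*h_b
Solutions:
 h(b) = C1*exp(k*exp(-b))


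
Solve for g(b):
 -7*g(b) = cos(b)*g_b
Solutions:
 g(b) = C1*sqrt(sin(b) - 1)*(sin(b)^3 - 3*sin(b)^2 + 3*sin(b) - 1)/(sqrt(sin(b) + 1)*(sin(b)^3 + 3*sin(b)^2 + 3*sin(b) + 1))


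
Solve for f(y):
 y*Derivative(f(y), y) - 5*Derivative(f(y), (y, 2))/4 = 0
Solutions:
 f(y) = C1 + C2*erfi(sqrt(10)*y/5)


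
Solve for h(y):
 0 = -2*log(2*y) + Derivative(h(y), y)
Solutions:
 h(y) = C1 + 2*y*log(y) - 2*y + y*log(4)


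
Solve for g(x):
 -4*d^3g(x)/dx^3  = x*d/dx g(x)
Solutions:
 g(x) = C1 + Integral(C2*airyai(-2^(1/3)*x/2) + C3*airybi(-2^(1/3)*x/2), x)


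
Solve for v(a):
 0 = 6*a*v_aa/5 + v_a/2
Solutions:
 v(a) = C1 + C2*a^(7/12)


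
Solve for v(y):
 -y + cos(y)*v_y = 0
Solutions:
 v(y) = C1 + Integral(y/cos(y), y)


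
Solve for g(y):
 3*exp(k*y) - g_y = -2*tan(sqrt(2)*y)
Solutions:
 g(y) = C1 + 3*Piecewise((exp(k*y)/k, Ne(k, 0)), (y, True)) - sqrt(2)*log(cos(sqrt(2)*y))


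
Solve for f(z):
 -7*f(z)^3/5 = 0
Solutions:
 f(z) = 0


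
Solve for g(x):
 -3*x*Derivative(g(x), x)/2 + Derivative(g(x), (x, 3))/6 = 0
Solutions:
 g(x) = C1 + Integral(C2*airyai(3^(2/3)*x) + C3*airybi(3^(2/3)*x), x)


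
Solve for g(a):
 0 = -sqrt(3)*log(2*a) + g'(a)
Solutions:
 g(a) = C1 + sqrt(3)*a*log(a) - sqrt(3)*a + sqrt(3)*a*log(2)


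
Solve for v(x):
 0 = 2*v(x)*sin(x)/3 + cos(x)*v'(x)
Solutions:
 v(x) = C1*cos(x)^(2/3)


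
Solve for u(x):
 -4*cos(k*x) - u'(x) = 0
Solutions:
 u(x) = C1 - 4*sin(k*x)/k


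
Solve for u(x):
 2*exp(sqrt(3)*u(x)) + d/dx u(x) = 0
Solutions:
 u(x) = sqrt(3)*(2*log(1/(C1 + 2*x)) - log(3))/6


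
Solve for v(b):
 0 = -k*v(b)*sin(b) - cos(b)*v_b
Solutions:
 v(b) = C1*exp(k*log(cos(b)))


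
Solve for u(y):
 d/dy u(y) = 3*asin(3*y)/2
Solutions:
 u(y) = C1 + 3*y*asin(3*y)/2 + sqrt(1 - 9*y^2)/2


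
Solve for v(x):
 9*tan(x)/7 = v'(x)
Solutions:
 v(x) = C1 - 9*log(cos(x))/7


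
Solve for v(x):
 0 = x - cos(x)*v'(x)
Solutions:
 v(x) = C1 + Integral(x/cos(x), x)


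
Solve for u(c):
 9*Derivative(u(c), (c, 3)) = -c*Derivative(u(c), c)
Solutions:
 u(c) = C1 + Integral(C2*airyai(-3^(1/3)*c/3) + C3*airybi(-3^(1/3)*c/3), c)


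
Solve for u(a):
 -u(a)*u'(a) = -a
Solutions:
 u(a) = -sqrt(C1 + a^2)
 u(a) = sqrt(C1 + a^2)


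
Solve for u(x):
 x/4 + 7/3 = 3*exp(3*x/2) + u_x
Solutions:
 u(x) = C1 + x^2/8 + 7*x/3 - 2*exp(3*x/2)


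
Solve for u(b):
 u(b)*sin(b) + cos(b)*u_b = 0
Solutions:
 u(b) = C1*cos(b)


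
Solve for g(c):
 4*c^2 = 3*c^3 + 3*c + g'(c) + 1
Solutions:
 g(c) = C1 - 3*c^4/4 + 4*c^3/3 - 3*c^2/2 - c


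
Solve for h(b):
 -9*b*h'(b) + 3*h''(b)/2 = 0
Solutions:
 h(b) = C1 + C2*erfi(sqrt(3)*b)


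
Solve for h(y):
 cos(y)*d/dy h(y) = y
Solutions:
 h(y) = C1 + Integral(y/cos(y), y)


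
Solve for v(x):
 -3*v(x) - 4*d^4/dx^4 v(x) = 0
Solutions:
 v(x) = (C1*sin(3^(1/4)*x/2) + C2*cos(3^(1/4)*x/2))*exp(-3^(1/4)*x/2) + (C3*sin(3^(1/4)*x/2) + C4*cos(3^(1/4)*x/2))*exp(3^(1/4)*x/2)


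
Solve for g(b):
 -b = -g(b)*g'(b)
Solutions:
 g(b) = -sqrt(C1 + b^2)
 g(b) = sqrt(C1 + b^2)


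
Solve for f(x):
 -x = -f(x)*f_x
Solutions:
 f(x) = -sqrt(C1 + x^2)
 f(x) = sqrt(C1 + x^2)


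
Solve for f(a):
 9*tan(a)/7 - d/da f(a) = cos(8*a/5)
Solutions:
 f(a) = C1 - 9*log(cos(a))/7 - 5*sin(8*a/5)/8


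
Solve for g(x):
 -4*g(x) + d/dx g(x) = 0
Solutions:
 g(x) = C1*exp(4*x)


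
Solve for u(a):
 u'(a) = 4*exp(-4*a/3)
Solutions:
 u(a) = C1 - 3*exp(-4*a/3)


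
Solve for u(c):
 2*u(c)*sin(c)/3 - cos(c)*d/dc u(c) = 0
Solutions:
 u(c) = C1/cos(c)^(2/3)


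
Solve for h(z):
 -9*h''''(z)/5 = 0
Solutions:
 h(z) = C1 + C2*z + C3*z^2 + C4*z^3


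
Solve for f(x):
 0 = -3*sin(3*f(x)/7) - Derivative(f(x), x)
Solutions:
 3*x + 7*log(cos(3*f(x)/7) - 1)/6 - 7*log(cos(3*f(x)/7) + 1)/6 = C1


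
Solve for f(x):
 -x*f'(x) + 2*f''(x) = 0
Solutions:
 f(x) = C1 + C2*erfi(x/2)


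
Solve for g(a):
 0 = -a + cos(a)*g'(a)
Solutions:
 g(a) = C1 + Integral(a/cos(a), a)


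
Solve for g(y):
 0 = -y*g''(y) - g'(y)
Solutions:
 g(y) = C1 + C2*log(y)


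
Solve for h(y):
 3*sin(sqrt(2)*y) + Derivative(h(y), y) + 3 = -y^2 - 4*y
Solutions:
 h(y) = C1 - y^3/3 - 2*y^2 - 3*y + 3*sqrt(2)*cos(sqrt(2)*y)/2


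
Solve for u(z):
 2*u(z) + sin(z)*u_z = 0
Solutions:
 u(z) = C1*(cos(z) + 1)/(cos(z) - 1)


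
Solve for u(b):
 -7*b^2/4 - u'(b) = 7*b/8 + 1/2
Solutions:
 u(b) = C1 - 7*b^3/12 - 7*b^2/16 - b/2


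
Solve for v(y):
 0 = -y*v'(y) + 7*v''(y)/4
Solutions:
 v(y) = C1 + C2*erfi(sqrt(14)*y/7)


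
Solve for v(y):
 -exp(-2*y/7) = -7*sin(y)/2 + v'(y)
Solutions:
 v(y) = C1 - 7*cos(y)/2 + 7*exp(-2*y/7)/2


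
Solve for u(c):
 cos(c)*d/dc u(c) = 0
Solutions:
 u(c) = C1


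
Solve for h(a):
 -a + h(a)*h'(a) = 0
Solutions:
 h(a) = -sqrt(C1 + a^2)
 h(a) = sqrt(C1 + a^2)


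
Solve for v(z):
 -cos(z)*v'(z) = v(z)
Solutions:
 v(z) = C1*sqrt(sin(z) - 1)/sqrt(sin(z) + 1)


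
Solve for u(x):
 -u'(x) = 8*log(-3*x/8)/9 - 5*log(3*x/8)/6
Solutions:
 u(x) = C1 - x*log(x)/18 + x*(-log(3) + 1 + 3*log(2) - 16*I*pi)/18


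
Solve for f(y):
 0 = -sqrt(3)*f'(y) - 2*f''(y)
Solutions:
 f(y) = C1 + C2*exp(-sqrt(3)*y/2)


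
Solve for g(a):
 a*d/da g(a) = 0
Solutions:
 g(a) = C1


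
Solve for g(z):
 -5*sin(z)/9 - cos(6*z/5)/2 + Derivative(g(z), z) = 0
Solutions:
 g(z) = C1 + 5*sin(6*z/5)/12 - 5*cos(z)/9


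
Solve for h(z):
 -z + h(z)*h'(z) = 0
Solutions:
 h(z) = -sqrt(C1 + z^2)
 h(z) = sqrt(C1 + z^2)


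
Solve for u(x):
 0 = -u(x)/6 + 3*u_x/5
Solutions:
 u(x) = C1*exp(5*x/18)


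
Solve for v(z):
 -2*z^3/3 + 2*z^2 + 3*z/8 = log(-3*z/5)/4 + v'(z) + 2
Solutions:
 v(z) = C1 - z^4/6 + 2*z^3/3 + 3*z^2/16 - z*log(-z)/4 + z*(-7 - log(3) + log(5))/4


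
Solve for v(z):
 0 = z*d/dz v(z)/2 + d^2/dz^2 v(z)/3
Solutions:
 v(z) = C1 + C2*erf(sqrt(3)*z/2)


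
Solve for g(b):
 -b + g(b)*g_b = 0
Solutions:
 g(b) = -sqrt(C1 + b^2)
 g(b) = sqrt(C1 + b^2)


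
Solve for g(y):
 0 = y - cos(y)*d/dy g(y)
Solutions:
 g(y) = C1 + Integral(y/cos(y), y)


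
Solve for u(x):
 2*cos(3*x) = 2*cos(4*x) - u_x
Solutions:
 u(x) = C1 - 2*sin(3*x)/3 + sin(4*x)/2


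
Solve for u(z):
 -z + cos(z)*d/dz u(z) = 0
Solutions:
 u(z) = C1 + Integral(z/cos(z), z)


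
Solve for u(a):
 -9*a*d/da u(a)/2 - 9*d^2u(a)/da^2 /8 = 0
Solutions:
 u(a) = C1 + C2*erf(sqrt(2)*a)


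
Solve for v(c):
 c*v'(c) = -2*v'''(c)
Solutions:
 v(c) = C1 + Integral(C2*airyai(-2^(2/3)*c/2) + C3*airybi(-2^(2/3)*c/2), c)


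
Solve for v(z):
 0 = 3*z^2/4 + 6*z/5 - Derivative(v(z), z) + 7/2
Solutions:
 v(z) = C1 + z^3/4 + 3*z^2/5 + 7*z/2


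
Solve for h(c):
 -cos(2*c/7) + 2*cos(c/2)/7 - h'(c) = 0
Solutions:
 h(c) = C1 - 7*sin(2*c/7)/2 + 4*sin(c/2)/7


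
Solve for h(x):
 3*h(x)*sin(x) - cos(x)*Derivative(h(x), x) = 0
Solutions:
 h(x) = C1/cos(x)^3


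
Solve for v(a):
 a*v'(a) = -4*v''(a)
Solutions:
 v(a) = C1 + C2*erf(sqrt(2)*a/4)


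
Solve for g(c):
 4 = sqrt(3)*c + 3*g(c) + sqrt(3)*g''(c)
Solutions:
 g(c) = C1*sin(3^(1/4)*c) + C2*cos(3^(1/4)*c) - sqrt(3)*c/3 + 4/3


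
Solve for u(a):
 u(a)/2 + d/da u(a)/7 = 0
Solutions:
 u(a) = C1*exp(-7*a/2)


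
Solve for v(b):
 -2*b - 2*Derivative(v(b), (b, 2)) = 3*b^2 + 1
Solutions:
 v(b) = C1 + C2*b - b^4/8 - b^3/6 - b^2/4


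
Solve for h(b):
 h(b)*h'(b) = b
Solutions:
 h(b) = -sqrt(C1 + b^2)
 h(b) = sqrt(C1 + b^2)


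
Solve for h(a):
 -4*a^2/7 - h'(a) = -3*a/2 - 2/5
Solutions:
 h(a) = C1 - 4*a^3/21 + 3*a^2/4 + 2*a/5


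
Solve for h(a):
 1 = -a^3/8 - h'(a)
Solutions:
 h(a) = C1 - a^4/32 - a


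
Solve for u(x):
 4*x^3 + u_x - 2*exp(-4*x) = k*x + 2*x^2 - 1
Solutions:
 u(x) = C1 + k*x^2/2 - x^4 + 2*x^3/3 - x - exp(-4*x)/2


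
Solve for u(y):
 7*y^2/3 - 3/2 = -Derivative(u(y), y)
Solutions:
 u(y) = C1 - 7*y^3/9 + 3*y/2


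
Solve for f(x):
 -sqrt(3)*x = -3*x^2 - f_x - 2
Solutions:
 f(x) = C1 - x^3 + sqrt(3)*x^2/2 - 2*x


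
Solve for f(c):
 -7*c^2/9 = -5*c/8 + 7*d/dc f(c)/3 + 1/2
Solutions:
 f(c) = C1 - c^3/9 + 15*c^2/112 - 3*c/14


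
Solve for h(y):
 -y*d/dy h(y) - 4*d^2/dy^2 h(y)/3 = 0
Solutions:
 h(y) = C1 + C2*erf(sqrt(6)*y/4)


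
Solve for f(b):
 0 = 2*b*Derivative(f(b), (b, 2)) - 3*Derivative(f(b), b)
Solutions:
 f(b) = C1 + C2*b^(5/2)


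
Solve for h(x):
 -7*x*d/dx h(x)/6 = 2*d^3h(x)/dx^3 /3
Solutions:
 h(x) = C1 + Integral(C2*airyai(-14^(1/3)*x/2) + C3*airybi(-14^(1/3)*x/2), x)


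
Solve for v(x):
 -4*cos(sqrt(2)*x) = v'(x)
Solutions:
 v(x) = C1 - 2*sqrt(2)*sin(sqrt(2)*x)


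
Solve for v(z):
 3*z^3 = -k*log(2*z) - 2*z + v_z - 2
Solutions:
 v(z) = C1 + k*z*log(z) - k*z + k*z*log(2) + 3*z^4/4 + z^2 + 2*z


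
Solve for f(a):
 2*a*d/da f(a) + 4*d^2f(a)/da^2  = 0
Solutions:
 f(a) = C1 + C2*erf(a/2)


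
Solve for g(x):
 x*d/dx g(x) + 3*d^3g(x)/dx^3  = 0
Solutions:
 g(x) = C1 + Integral(C2*airyai(-3^(2/3)*x/3) + C3*airybi(-3^(2/3)*x/3), x)


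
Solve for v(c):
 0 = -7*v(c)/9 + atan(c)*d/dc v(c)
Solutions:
 v(c) = C1*exp(7*Integral(1/atan(c), c)/9)


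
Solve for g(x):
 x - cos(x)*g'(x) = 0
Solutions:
 g(x) = C1 + Integral(x/cos(x), x)


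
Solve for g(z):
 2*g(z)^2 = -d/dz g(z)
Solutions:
 g(z) = 1/(C1 + 2*z)


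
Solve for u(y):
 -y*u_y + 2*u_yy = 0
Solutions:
 u(y) = C1 + C2*erfi(y/2)


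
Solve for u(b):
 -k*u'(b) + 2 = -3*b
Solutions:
 u(b) = C1 + 3*b^2/(2*k) + 2*b/k


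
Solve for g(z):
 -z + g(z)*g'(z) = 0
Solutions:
 g(z) = -sqrt(C1 + z^2)
 g(z) = sqrt(C1 + z^2)


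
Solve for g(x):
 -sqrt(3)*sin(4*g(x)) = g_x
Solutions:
 g(x) = -acos((-C1 - exp(8*sqrt(3)*x))/(C1 - exp(8*sqrt(3)*x)))/4 + pi/2
 g(x) = acos((-C1 - exp(8*sqrt(3)*x))/(C1 - exp(8*sqrt(3)*x)))/4


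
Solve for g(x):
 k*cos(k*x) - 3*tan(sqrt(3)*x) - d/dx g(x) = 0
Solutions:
 g(x) = C1 + k*Piecewise((sin(k*x)/k, Ne(k, 0)), (x, True)) + sqrt(3)*log(cos(sqrt(3)*x))


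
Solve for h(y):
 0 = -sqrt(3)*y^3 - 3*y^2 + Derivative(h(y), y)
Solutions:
 h(y) = C1 + sqrt(3)*y^4/4 + y^3


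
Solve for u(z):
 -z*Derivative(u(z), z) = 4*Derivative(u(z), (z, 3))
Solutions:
 u(z) = C1 + Integral(C2*airyai(-2^(1/3)*z/2) + C3*airybi(-2^(1/3)*z/2), z)


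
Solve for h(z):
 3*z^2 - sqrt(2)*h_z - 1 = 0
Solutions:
 h(z) = C1 + sqrt(2)*z^3/2 - sqrt(2)*z/2


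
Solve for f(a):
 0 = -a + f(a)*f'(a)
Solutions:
 f(a) = -sqrt(C1 + a^2)
 f(a) = sqrt(C1 + a^2)


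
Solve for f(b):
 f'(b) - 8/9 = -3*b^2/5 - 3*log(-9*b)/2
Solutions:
 f(b) = C1 - b^3/5 - 3*b*log(-b)/2 + b*(43/18 - 3*log(3))


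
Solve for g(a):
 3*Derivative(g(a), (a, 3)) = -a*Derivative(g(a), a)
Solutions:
 g(a) = C1 + Integral(C2*airyai(-3^(2/3)*a/3) + C3*airybi(-3^(2/3)*a/3), a)


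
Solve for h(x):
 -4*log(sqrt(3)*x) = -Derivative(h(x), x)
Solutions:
 h(x) = C1 + 4*x*log(x) - 4*x + x*log(9)


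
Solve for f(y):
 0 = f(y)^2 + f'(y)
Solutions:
 f(y) = 1/(C1 + y)


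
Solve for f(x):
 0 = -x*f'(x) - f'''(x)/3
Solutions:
 f(x) = C1 + Integral(C2*airyai(-3^(1/3)*x) + C3*airybi(-3^(1/3)*x), x)


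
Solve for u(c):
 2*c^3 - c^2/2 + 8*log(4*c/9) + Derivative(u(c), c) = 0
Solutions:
 u(c) = C1 - c^4/2 + c^3/6 - 8*c*log(c) + c*log(43046721/65536) + 8*c


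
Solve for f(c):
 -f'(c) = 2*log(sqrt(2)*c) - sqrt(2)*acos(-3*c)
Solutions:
 f(c) = C1 - 2*c*log(c) - c*log(2) + 2*c + sqrt(2)*(c*acos(-3*c) + sqrt(1 - 9*c^2)/3)


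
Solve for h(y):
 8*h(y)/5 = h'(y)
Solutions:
 h(y) = C1*exp(8*y/5)


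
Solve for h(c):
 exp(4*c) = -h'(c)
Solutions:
 h(c) = C1 - exp(4*c)/4


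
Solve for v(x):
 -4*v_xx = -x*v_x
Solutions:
 v(x) = C1 + C2*erfi(sqrt(2)*x/4)


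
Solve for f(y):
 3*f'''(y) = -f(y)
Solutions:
 f(y) = C3*exp(-3^(2/3)*y/3) + (C1*sin(3^(1/6)*y/2) + C2*cos(3^(1/6)*y/2))*exp(3^(2/3)*y/6)


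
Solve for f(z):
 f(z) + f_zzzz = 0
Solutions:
 f(z) = (C1*sin(sqrt(2)*z/2) + C2*cos(sqrt(2)*z/2))*exp(-sqrt(2)*z/2) + (C3*sin(sqrt(2)*z/2) + C4*cos(sqrt(2)*z/2))*exp(sqrt(2)*z/2)


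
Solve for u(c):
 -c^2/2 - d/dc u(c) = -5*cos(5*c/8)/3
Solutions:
 u(c) = C1 - c^3/6 + 8*sin(5*c/8)/3


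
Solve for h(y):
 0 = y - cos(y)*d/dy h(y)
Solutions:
 h(y) = C1 + Integral(y/cos(y), y)


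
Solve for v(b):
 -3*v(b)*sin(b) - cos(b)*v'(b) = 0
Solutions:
 v(b) = C1*cos(b)^3


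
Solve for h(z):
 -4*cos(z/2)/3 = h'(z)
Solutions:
 h(z) = C1 - 8*sin(z/2)/3


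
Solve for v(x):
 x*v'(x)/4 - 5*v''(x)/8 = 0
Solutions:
 v(x) = C1 + C2*erfi(sqrt(5)*x/5)


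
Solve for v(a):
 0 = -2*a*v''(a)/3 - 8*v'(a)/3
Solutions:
 v(a) = C1 + C2/a^3


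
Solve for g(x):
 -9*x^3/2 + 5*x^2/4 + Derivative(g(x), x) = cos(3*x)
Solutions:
 g(x) = C1 + 9*x^4/8 - 5*x^3/12 + sin(3*x)/3


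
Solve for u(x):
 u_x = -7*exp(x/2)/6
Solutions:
 u(x) = C1 - 7*exp(x/2)/3


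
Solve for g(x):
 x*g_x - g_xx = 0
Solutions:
 g(x) = C1 + C2*erfi(sqrt(2)*x/2)


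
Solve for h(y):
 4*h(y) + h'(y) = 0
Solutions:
 h(y) = C1*exp(-4*y)


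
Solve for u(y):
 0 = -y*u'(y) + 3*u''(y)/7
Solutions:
 u(y) = C1 + C2*erfi(sqrt(42)*y/6)


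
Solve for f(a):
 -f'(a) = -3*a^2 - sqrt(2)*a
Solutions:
 f(a) = C1 + a^3 + sqrt(2)*a^2/2


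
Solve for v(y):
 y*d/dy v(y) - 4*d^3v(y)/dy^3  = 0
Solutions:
 v(y) = C1 + Integral(C2*airyai(2^(1/3)*y/2) + C3*airybi(2^(1/3)*y/2), y)


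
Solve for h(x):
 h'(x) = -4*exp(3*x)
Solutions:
 h(x) = C1 - 4*exp(3*x)/3


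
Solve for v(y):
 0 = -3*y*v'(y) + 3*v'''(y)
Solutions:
 v(y) = C1 + Integral(C2*airyai(y) + C3*airybi(y), y)


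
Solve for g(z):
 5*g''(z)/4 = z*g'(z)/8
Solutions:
 g(z) = C1 + C2*erfi(sqrt(5)*z/10)


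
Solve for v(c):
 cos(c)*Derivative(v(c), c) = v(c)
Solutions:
 v(c) = C1*sqrt(sin(c) + 1)/sqrt(sin(c) - 1)


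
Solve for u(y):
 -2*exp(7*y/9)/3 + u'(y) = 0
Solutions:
 u(y) = C1 + 6*exp(7*y/9)/7


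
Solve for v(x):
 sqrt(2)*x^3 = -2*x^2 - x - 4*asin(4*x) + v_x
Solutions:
 v(x) = C1 + sqrt(2)*x^4/4 + 2*x^3/3 + x^2/2 + 4*x*asin(4*x) + sqrt(1 - 16*x^2)


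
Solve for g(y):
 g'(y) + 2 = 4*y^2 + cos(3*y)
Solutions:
 g(y) = C1 + 4*y^3/3 - 2*y + sin(3*y)/3


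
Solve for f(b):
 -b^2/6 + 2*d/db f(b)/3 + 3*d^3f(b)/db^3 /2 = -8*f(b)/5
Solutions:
 f(b) = C1*exp(-b*(-75^(1/3)*(81 + 2*sqrt(1659))^(1/3) + 5*45^(1/3)/(81 + 2*sqrt(1659))^(1/3))/45)*sin(3^(1/6)*5^(1/3)*b*(15/(81 + 2*sqrt(1659))^(1/3) + 3^(2/3)*5^(1/3)*(81 + 2*sqrt(1659))^(1/3))/45) + C2*exp(-b*(-75^(1/3)*(81 + 2*sqrt(1659))^(1/3) + 5*45^(1/3)/(81 + 2*sqrt(1659))^(1/3))/45)*cos(3^(1/6)*5^(1/3)*b*(15/(81 + 2*sqrt(1659))^(1/3) + 3^(2/3)*5^(1/3)*(81 + 2*sqrt(1659))^(1/3))/45) + C3*exp(2*b*(-75^(1/3)*(81 + 2*sqrt(1659))^(1/3) + 5*45^(1/3)/(81 + 2*sqrt(1659))^(1/3))/45) + 5*b^2/48 - 25*b/288 + 125/3456


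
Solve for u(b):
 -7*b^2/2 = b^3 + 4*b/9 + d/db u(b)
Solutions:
 u(b) = C1 - b^4/4 - 7*b^3/6 - 2*b^2/9


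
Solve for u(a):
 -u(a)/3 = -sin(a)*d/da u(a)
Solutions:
 u(a) = C1*(cos(a) - 1)^(1/6)/(cos(a) + 1)^(1/6)


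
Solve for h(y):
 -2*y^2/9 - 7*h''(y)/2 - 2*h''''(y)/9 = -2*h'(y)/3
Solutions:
 h(y) = C1 + C2*exp(3^(1/3)*y*(-(4 + sqrt(1045))^(1/3) + 7*3^(1/3)/(4 + sqrt(1045))^(1/3))/4)*sin(3^(1/6)*y*(21/(4 + sqrt(1045))^(1/3) + 3^(2/3)*(4 + sqrt(1045))^(1/3))/4) + C3*exp(3^(1/3)*y*(-(4 + sqrt(1045))^(1/3) + 7*3^(1/3)/(4 + sqrt(1045))^(1/3))/4)*cos(3^(1/6)*y*(21/(4 + sqrt(1045))^(1/3) + 3^(2/3)*(4 + sqrt(1045))^(1/3))/4) + C4*exp(-3^(1/3)*y*(-(4 + sqrt(1045))^(1/3) + 7*3^(1/3)/(4 + sqrt(1045))^(1/3))/2) + y^3/9 + 7*y^2/4 + 147*y/8


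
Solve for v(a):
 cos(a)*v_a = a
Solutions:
 v(a) = C1 + Integral(a/cos(a), a)


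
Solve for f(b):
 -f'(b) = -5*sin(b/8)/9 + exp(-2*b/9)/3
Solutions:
 f(b) = C1 - 40*cos(b/8)/9 + 3*exp(-2*b/9)/2


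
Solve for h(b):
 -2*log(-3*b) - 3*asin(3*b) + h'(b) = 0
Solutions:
 h(b) = C1 + 2*b*log(-b) + 3*b*asin(3*b) - 2*b + 2*b*log(3) + sqrt(1 - 9*b^2)


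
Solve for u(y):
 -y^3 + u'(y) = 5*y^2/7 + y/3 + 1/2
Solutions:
 u(y) = C1 + y^4/4 + 5*y^3/21 + y^2/6 + y/2


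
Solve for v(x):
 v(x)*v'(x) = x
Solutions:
 v(x) = -sqrt(C1 + x^2)
 v(x) = sqrt(C1 + x^2)


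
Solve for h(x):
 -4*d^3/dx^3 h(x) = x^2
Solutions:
 h(x) = C1 + C2*x + C3*x^2 - x^5/240


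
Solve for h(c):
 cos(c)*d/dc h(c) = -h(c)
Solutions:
 h(c) = C1*sqrt(sin(c) - 1)/sqrt(sin(c) + 1)


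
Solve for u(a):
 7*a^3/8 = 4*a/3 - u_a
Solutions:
 u(a) = C1 - 7*a^4/32 + 2*a^2/3


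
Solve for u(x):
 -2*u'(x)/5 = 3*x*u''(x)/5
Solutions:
 u(x) = C1 + C2*x^(1/3)


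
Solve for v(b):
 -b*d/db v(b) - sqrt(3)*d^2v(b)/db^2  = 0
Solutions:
 v(b) = C1 + C2*erf(sqrt(2)*3^(3/4)*b/6)


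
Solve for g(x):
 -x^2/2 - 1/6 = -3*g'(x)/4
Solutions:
 g(x) = C1 + 2*x^3/9 + 2*x/9


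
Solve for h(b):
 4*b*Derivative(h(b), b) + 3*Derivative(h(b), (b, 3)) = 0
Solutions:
 h(b) = C1 + Integral(C2*airyai(-6^(2/3)*b/3) + C3*airybi(-6^(2/3)*b/3), b)


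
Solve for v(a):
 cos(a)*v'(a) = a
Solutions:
 v(a) = C1 + Integral(a/cos(a), a)


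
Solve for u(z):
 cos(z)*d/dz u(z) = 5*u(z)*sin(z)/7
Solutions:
 u(z) = C1/cos(z)^(5/7)


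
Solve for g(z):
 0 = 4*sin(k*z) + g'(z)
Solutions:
 g(z) = C1 + 4*cos(k*z)/k


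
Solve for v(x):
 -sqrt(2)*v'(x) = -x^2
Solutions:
 v(x) = C1 + sqrt(2)*x^3/6


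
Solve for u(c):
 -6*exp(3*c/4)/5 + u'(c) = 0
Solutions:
 u(c) = C1 + 8*exp(3*c/4)/5


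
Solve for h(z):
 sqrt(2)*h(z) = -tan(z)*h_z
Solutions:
 h(z) = C1/sin(z)^(sqrt(2))


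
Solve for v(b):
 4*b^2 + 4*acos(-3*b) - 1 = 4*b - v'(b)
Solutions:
 v(b) = C1 - 4*b^3/3 + 2*b^2 - 4*b*acos(-3*b) + b - 4*sqrt(1 - 9*b^2)/3


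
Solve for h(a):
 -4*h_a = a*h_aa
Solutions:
 h(a) = C1 + C2/a^3


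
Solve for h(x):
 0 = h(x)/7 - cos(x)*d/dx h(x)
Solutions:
 h(x) = C1*(sin(x) + 1)^(1/14)/(sin(x) - 1)^(1/14)


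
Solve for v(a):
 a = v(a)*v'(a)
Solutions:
 v(a) = -sqrt(C1 + a^2)
 v(a) = sqrt(C1 + a^2)


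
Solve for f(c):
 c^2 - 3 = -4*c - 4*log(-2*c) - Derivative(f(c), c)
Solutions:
 f(c) = C1 - c^3/3 - 2*c^2 - 4*c*log(-c) + c*(7 - 4*log(2))


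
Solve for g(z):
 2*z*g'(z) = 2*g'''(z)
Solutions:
 g(z) = C1 + Integral(C2*airyai(z) + C3*airybi(z), z)


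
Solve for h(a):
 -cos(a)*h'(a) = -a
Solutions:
 h(a) = C1 + Integral(a/cos(a), a)


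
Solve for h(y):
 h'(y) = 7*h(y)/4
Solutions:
 h(y) = C1*exp(7*y/4)


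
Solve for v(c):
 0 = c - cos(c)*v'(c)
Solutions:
 v(c) = C1 + Integral(c/cos(c), c)


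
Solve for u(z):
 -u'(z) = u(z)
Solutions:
 u(z) = C1*exp(-z)


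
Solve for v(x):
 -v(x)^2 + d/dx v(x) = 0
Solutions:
 v(x) = -1/(C1 + x)


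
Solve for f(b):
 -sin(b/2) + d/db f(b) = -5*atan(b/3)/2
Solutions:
 f(b) = C1 - 5*b*atan(b/3)/2 + 15*log(b^2 + 9)/4 - 2*cos(b/2)


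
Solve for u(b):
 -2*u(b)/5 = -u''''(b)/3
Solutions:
 u(b) = C1*exp(-5^(3/4)*6^(1/4)*b/5) + C2*exp(5^(3/4)*6^(1/4)*b/5) + C3*sin(5^(3/4)*6^(1/4)*b/5) + C4*cos(5^(3/4)*6^(1/4)*b/5)


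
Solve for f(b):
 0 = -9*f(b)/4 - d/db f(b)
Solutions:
 f(b) = C1*exp(-9*b/4)


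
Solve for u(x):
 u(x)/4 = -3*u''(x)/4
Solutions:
 u(x) = C1*sin(sqrt(3)*x/3) + C2*cos(sqrt(3)*x/3)


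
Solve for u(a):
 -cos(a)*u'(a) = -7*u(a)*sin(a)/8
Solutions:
 u(a) = C1/cos(a)^(7/8)


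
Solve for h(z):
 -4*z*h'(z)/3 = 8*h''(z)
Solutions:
 h(z) = C1 + C2*erf(sqrt(3)*z/6)


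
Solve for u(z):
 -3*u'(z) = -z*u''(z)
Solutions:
 u(z) = C1 + C2*z^4


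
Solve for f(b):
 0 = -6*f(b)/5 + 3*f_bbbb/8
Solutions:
 f(b) = C1*exp(-2*5^(3/4)*b/5) + C2*exp(2*5^(3/4)*b/5) + C3*sin(2*5^(3/4)*b/5) + C4*cos(2*5^(3/4)*b/5)


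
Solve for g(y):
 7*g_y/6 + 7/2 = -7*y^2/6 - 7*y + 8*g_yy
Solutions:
 g(y) = C1 + C2*exp(7*y/48) - y^3/3 - 69*y^2/7 - 6771*y/49


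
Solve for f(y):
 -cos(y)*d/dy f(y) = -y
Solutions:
 f(y) = C1 + Integral(y/cos(y), y)


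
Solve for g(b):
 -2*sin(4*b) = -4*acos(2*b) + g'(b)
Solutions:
 g(b) = C1 + 4*b*acos(2*b) - 2*sqrt(1 - 4*b^2) + cos(4*b)/2


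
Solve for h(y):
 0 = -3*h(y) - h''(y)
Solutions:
 h(y) = C1*sin(sqrt(3)*y) + C2*cos(sqrt(3)*y)


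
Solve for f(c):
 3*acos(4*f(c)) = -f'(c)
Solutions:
 Integral(1/acos(4*_y), (_y, f(c))) = C1 - 3*c


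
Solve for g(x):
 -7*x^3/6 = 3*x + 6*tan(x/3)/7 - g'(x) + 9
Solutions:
 g(x) = C1 + 7*x^4/24 + 3*x^2/2 + 9*x - 18*log(cos(x/3))/7


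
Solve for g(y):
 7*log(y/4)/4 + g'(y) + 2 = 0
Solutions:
 g(y) = C1 - 7*y*log(y)/4 - y/4 + 7*y*log(2)/2


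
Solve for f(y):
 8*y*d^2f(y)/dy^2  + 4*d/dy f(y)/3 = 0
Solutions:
 f(y) = C1 + C2*y^(5/6)


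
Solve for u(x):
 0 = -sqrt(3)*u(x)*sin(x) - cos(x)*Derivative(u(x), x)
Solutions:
 u(x) = C1*cos(x)^(sqrt(3))


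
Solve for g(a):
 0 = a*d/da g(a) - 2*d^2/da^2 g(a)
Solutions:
 g(a) = C1 + C2*erfi(a/2)


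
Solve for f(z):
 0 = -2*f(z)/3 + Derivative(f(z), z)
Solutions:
 f(z) = C1*exp(2*z/3)


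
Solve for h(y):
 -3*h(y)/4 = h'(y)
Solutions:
 h(y) = C1*exp(-3*y/4)


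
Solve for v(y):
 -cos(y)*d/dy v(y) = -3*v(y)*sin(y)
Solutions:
 v(y) = C1/cos(y)^3


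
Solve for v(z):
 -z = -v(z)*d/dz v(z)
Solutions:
 v(z) = -sqrt(C1 + z^2)
 v(z) = sqrt(C1 + z^2)


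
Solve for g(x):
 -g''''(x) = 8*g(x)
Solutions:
 g(x) = (C1*sin(2^(1/4)*x) + C2*cos(2^(1/4)*x))*exp(-2^(1/4)*x) + (C3*sin(2^(1/4)*x) + C4*cos(2^(1/4)*x))*exp(2^(1/4)*x)


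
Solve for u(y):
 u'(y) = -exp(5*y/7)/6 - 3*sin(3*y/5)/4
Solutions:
 u(y) = C1 - 7*exp(5*y/7)/30 + 5*cos(3*y/5)/4


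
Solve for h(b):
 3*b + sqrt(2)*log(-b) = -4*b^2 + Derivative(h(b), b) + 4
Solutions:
 h(b) = C1 + 4*b^3/3 + 3*b^2/2 + sqrt(2)*b*log(-b) + b*(-4 - sqrt(2))


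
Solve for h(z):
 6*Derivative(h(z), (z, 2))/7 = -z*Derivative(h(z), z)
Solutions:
 h(z) = C1 + C2*erf(sqrt(21)*z/6)


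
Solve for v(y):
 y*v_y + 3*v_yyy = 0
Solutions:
 v(y) = C1 + Integral(C2*airyai(-3^(2/3)*y/3) + C3*airybi(-3^(2/3)*y/3), y)


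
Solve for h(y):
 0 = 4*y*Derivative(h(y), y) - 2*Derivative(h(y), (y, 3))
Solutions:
 h(y) = C1 + Integral(C2*airyai(2^(1/3)*y) + C3*airybi(2^(1/3)*y), y)


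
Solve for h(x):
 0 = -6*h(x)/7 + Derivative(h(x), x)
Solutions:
 h(x) = C1*exp(6*x/7)


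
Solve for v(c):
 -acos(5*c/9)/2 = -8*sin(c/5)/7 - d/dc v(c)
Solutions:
 v(c) = C1 + c*acos(5*c/9)/2 - sqrt(81 - 25*c^2)/10 + 40*cos(c/5)/7


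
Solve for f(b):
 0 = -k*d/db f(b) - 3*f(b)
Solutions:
 f(b) = C1*exp(-3*b/k)


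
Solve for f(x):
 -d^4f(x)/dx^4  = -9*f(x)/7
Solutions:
 f(x) = C1*exp(-sqrt(3)*7^(3/4)*x/7) + C2*exp(sqrt(3)*7^(3/4)*x/7) + C3*sin(sqrt(3)*7^(3/4)*x/7) + C4*cos(sqrt(3)*7^(3/4)*x/7)


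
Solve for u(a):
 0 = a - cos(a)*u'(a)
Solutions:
 u(a) = C1 + Integral(a/cos(a), a)


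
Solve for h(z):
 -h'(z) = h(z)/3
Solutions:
 h(z) = C1*exp(-z/3)


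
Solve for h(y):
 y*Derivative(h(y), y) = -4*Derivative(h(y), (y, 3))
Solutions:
 h(y) = C1 + Integral(C2*airyai(-2^(1/3)*y/2) + C3*airybi(-2^(1/3)*y/2), y)


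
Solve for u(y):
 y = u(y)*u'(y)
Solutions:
 u(y) = -sqrt(C1 + y^2)
 u(y) = sqrt(C1 + y^2)


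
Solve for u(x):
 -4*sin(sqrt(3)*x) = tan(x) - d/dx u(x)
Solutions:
 u(x) = C1 - log(cos(x)) - 4*sqrt(3)*cos(sqrt(3)*x)/3


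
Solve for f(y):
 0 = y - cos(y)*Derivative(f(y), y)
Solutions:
 f(y) = C1 + Integral(y/cos(y), y)


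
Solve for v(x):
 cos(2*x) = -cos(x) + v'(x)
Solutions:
 v(x) = C1 + sin(x) + sin(2*x)/2


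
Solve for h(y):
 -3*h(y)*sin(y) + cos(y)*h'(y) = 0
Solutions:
 h(y) = C1/cos(y)^3


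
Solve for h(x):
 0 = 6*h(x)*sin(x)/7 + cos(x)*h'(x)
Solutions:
 h(x) = C1*cos(x)^(6/7)


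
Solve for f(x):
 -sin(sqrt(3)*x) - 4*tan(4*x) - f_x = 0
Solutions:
 f(x) = C1 + log(cos(4*x)) + sqrt(3)*cos(sqrt(3)*x)/3


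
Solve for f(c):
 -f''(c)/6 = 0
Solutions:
 f(c) = C1 + C2*c


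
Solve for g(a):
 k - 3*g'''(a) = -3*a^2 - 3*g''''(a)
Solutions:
 g(a) = C1 + C2*a + C3*a^2 + C4*exp(a) + a^5/60 + a^4/12 + a^3*(k + 6)/18


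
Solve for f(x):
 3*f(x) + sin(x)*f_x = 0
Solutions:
 f(x) = C1*(cos(x) + 1)^(3/2)/(cos(x) - 1)^(3/2)


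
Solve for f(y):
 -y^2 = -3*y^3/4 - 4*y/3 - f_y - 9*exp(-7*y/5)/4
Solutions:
 f(y) = C1 - 3*y^4/16 + y^3/3 - 2*y^2/3 + 45*exp(-7*y/5)/28


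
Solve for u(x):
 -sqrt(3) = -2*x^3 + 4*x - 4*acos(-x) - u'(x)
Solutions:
 u(x) = C1 - x^4/2 + 2*x^2 - 4*x*acos(-x) + sqrt(3)*x - 4*sqrt(1 - x^2)


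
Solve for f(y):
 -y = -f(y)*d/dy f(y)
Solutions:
 f(y) = -sqrt(C1 + y^2)
 f(y) = sqrt(C1 + y^2)


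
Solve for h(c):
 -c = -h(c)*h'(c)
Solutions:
 h(c) = -sqrt(C1 + c^2)
 h(c) = sqrt(C1 + c^2)


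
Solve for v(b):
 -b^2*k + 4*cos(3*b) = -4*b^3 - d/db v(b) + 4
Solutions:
 v(b) = C1 - b^4 + b^3*k/3 + 4*b - 4*sin(3*b)/3


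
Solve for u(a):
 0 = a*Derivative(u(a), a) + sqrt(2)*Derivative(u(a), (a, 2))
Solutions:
 u(a) = C1 + C2*erf(2^(1/4)*a/2)


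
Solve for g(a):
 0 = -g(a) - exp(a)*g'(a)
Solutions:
 g(a) = C1*exp(exp(-a))


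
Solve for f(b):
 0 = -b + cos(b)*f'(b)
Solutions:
 f(b) = C1 + Integral(b/cos(b), b)


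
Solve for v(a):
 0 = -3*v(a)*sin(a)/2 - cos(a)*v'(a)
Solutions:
 v(a) = C1*cos(a)^(3/2)


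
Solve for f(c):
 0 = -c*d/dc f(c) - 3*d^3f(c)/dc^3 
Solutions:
 f(c) = C1 + Integral(C2*airyai(-3^(2/3)*c/3) + C3*airybi(-3^(2/3)*c/3), c)


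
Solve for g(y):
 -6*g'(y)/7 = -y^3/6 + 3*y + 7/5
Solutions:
 g(y) = C1 + 7*y^4/144 - 7*y^2/4 - 49*y/30


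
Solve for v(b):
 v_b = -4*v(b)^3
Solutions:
 v(b) = -sqrt(2)*sqrt(-1/(C1 - 4*b))/2
 v(b) = sqrt(2)*sqrt(-1/(C1 - 4*b))/2


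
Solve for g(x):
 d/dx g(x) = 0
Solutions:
 g(x) = C1


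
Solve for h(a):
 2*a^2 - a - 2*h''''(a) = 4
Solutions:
 h(a) = C1 + C2*a + C3*a^2 + C4*a^3 + a^6/360 - a^5/240 - a^4/12


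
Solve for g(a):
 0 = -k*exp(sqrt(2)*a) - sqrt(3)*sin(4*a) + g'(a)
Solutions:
 g(a) = C1 + sqrt(2)*k*exp(sqrt(2)*a)/2 - sqrt(3)*cos(4*a)/4


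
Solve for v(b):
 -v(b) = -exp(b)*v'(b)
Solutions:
 v(b) = C1*exp(-exp(-b))


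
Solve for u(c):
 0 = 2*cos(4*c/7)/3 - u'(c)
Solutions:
 u(c) = C1 + 7*sin(4*c/7)/6


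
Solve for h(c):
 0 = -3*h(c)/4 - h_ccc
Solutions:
 h(c) = C3*exp(-6^(1/3)*c/2) + (C1*sin(2^(1/3)*3^(5/6)*c/4) + C2*cos(2^(1/3)*3^(5/6)*c/4))*exp(6^(1/3)*c/4)


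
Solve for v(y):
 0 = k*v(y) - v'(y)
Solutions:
 v(y) = C1*exp(k*y)


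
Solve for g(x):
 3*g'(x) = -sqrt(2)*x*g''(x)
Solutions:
 g(x) = C1 + C2*x^(1 - 3*sqrt(2)/2)


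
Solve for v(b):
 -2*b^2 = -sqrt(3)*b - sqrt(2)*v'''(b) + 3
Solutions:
 v(b) = C1 + C2*b + C3*b^2 + sqrt(2)*b^5/60 - sqrt(6)*b^4/48 + sqrt(2)*b^3/4


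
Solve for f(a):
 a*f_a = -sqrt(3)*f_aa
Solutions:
 f(a) = C1 + C2*erf(sqrt(2)*3^(3/4)*a/6)
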